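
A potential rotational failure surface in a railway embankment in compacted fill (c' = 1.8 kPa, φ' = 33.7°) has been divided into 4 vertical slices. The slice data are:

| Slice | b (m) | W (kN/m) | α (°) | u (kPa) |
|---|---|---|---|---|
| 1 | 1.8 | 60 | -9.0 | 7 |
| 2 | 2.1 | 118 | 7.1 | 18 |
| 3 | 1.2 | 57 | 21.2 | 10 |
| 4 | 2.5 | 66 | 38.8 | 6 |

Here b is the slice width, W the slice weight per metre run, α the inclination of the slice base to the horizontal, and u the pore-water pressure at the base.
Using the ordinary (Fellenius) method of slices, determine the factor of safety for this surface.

Ordinary method of slices: FS = Σ[c'·Δl_i + (W_i cosα_i − u_i·Δl_i)·tanφ'] / Σ W_i sinα_i, with Δl_i = b_i / cosα_i.
Slice 1: Δl = 1.8/cos(-9.0°) = 1.822 m; N'_1 = 60·cos(-9.0°) − 7·1.822 = 46.5; c'Δl = 3.28; W sinα = -9.4
Slice 2: Δl = 2.1/cos7.1° = 2.116 m; N'_2 = 118·cos7.1° − 18·2.116 = 79.0; c'Δl = 3.81; W sinα = 14.6
Slice 3: Δl = 1.2/cos21.2° = 1.287 m; N'_3 = 57·cos21.2° − 10·1.287 = 40.3; c'Δl = 2.32; W sinα = 20.6
Slice 4: Δl = 2.5/cos38.8° = 3.208 m; N'_4 = 66·cos38.8° − 6·3.208 = 32.2; c'Δl = 5.77; W sinα = 41.4
Σc'Δl = 15.2 kN/m; ΣN' = 198.0 kN/m; ΣW sinα = 67.2 kN/m
Resisting = 15.2 + 198.0·tan33.7° = 15.2 + 132.0 = 147.2 kN/m
FS = 147.2 / 67.2 = 2.192

FS = 2.19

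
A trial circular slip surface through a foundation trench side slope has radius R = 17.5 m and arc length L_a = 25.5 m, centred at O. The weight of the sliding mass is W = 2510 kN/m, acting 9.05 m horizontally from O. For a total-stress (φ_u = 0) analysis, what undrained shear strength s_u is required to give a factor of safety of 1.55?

FS = s_u·L_a·R / (W·d), so s_u = FS·W·d / (L_a·R).
s_u = 1.55·2510·9.05 / (25.50·17.5) = 35209.0 / 446.25 = 78.90 kPa

s_u = 78.9 kPa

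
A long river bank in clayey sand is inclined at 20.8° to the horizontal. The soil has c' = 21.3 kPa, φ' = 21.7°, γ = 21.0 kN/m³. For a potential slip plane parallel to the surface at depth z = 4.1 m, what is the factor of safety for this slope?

For an infinite slope with a slip plane parallel to the surface (no pore pressure): FS = [c' + γz cos²β tanφ'] / [γz sinβ cosβ].
γz = 21.0·4.1 = 86.10 kN/m²
Numerator = 21.3 + 86.10·cos²20.8°·tan21.7° = 21.3 + 86.10·0.8739·0.3979 = 51.243 kPa
Denominator = 86.10·sin20.8°·cos20.8° = 86.10·0.3551·0.9348 = 28.582 kPa
FS = 51.243 / 28.582 = 1.793

FS = 1.79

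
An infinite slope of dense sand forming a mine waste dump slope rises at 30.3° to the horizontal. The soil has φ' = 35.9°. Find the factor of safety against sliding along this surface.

FS = 1.24

For a dry cohesionless infinite slope the factor of safety is FS = tanφ' / tanβ.
FS = tan35.9° / tan30.3° = 0.7239 / 0.5844 = 1.239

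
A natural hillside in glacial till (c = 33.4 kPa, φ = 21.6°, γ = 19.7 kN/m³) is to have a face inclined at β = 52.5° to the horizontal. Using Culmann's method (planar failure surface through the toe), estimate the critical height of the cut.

H_c = 35.24 m

Culmann's analysis gives the critical failure plane at α_cr = (β + φ)/2 = (52.5 + 21.6)/2 = 37.0°, and the critical height
H_c = (4c/γ) · sinβ cosφ / [1 − cos(β − φ)]
    = (4·33.4/19.7) · sin52.5°·cos21.6° / [1 − cos(30.9°)]
    = 6.782 · 0.7934·0.9298 / [1 − 0.8581]
    = 6.782 · 0.7376 / 0.1419
    = 35.24 m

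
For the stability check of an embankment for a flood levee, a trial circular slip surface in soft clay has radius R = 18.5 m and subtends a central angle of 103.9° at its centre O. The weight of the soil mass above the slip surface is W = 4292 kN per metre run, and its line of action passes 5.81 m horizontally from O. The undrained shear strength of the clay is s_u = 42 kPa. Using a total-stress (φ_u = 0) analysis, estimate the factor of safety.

FS = 1.05

Taking moments about the centre O, the resisting moment is provided by the undrained shear strength acting along the arc:
Arc length L_a = R·θ = 18.5·(103.9°·π/180) = 18.5·1.8134 = 33.55 m
M_R = s_u·L_a·R = 42·33.55·18.5 = 26066.7 kN·m/m
M_D = W·d = 4292·5.81 = 24936.5 kN·m/m
FS = M_R / M_D = 26066.7 / 24936.5 = 1.045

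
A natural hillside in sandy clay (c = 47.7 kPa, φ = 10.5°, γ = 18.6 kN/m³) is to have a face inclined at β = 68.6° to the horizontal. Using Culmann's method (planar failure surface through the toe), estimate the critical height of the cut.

H_c = 19.91 m

Culmann's analysis gives the critical failure plane at α_cr = (β + φ)/2 = (68.6 + 10.5)/2 = 39.5°, and the critical height
H_c = (4c/γ) · sinβ cosφ / [1 − cos(β − φ)]
    = (4·47.7/18.6) · sin68.6°·cos10.5° / [1 − cos(58.1°)]
    = 10.258 · 0.9311·0.9833 / [1 − 0.5284]
    = 10.258 · 0.9155 / 0.4716
    = 19.91 m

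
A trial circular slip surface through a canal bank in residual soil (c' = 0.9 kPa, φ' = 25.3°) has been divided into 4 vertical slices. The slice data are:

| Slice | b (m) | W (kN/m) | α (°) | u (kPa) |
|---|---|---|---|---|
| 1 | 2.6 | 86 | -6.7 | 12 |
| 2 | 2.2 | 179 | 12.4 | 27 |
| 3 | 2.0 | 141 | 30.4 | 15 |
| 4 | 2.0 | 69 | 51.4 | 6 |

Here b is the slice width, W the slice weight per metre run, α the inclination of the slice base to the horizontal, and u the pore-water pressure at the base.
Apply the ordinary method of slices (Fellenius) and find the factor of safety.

Ordinary method of slices: FS = Σ[c'·Δl_i + (W_i cosα_i − u_i·Δl_i)·tanφ'] / Σ W_i sinα_i, with Δl_i = b_i / cosα_i.
Slice 1: Δl = 2.6/cos(-6.7°) = 2.618 m; N'_1 = 86·cos(-6.7°) − 12·2.618 = 54.0; c'Δl = 2.36; W sinα = -10.0
Slice 2: Δl = 2.2/cos12.4° = 2.253 m; N'_2 = 179·cos12.4° − 27·2.253 = 114.0; c'Δl = 2.03; W sinα = 38.4
Slice 3: Δl = 2.0/cos30.4° = 2.319 m; N'_3 = 141·cos30.4° − 15·2.319 = 86.8; c'Δl = 2.09; W sinα = 71.4
Slice 4: Δl = 2.0/cos51.4° = 3.206 m; N'_4 = 69·cos51.4° − 6·3.206 = 23.8; c'Δl = 2.89; W sinα = 53.9
Σc'Δl = 9.4 kN/m; ΣN' = 278.6 kN/m; ΣW sinα = 153.7 kN/m
Resisting = 9.4 + 278.6·tan25.3° = 9.4 + 131.7 = 141.1 kN/m
FS = 141.1 / 153.7 = 0.918

FS = 0.92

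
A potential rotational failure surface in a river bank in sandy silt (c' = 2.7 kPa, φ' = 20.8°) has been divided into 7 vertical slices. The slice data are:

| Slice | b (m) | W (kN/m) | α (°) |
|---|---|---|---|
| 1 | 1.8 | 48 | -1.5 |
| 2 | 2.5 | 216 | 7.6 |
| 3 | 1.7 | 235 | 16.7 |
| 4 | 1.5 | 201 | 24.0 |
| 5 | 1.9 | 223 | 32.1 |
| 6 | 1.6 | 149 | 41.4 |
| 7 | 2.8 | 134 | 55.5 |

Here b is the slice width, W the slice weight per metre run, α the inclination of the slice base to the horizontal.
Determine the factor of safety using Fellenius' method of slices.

FS = 0.88

Ordinary method of slices: FS = Σ[c'·Δl_i + (W_i cosα_i)·tanφ'] / Σ W_i sinα_i, with Δl_i = b_i / cosα_i.
Slice 1: Δl = 1.8/cos(-1.5°) = 1.801 m; N'_1 = 48·cos(-1.5°) = 48.0; c'Δl = 4.86; W sinα = -1.3
Slice 2: Δl = 2.5/cos7.6° = 2.522 m; N'_2 = 216·cos7.6° = 214.1; c'Δl = 6.81; W sinα = 28.6
Slice 3: Δl = 1.7/cos16.7° = 1.775 m; N'_3 = 235·cos16.7° = 225.1; c'Δl = 4.79; W sinα = 67.5
Slice 4: Δl = 1.5/cos24.0° = 1.642 m; N'_4 = 201·cos24.0° = 183.6; c'Δl = 4.43; W sinα = 81.8
Slice 5: Δl = 1.9/cos32.1° = 2.243 m; N'_5 = 223·cos32.1° = 188.9; c'Δl = 6.06; W sinα = 118.5
Slice 6: Δl = 1.6/cos41.4° = 2.133 m; N'_6 = 149·cos41.4° = 111.8; c'Δl = 5.76; W sinα = 98.5
Slice 7: Δl = 2.8/cos55.5° = 4.943 m; N'_7 = 134·cos55.5° = 75.9; c'Δl = 13.35; W sinα = 110.4
Σc'Δl = 46.1 kN/m; ΣN' = 1047.4 kN/m; ΣW sinα = 504.1 kN/m
Resisting = 46.1 + 1047.4·tan20.8° = 46.1 + 397.9 = 443.9 kN/m
FS = 443.9 / 504.1 = 0.881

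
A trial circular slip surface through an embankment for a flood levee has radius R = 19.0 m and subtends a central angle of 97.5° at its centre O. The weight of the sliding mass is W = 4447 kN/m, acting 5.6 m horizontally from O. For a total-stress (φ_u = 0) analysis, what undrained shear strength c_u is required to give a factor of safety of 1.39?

FS = c_u·L_a·R / (W·d), so c_u = FS·W·d / (L_a·R).
Arc length L_a = R·θ = 19.0·(97.5°·π/180) = 19.0·1.7017 = 32.33 m
c_u = 1.39·4447·5.6 / (32.33·19.0) = 34615.4 / 614.31 = 56.35 kPa

c_u = 56.3 kPa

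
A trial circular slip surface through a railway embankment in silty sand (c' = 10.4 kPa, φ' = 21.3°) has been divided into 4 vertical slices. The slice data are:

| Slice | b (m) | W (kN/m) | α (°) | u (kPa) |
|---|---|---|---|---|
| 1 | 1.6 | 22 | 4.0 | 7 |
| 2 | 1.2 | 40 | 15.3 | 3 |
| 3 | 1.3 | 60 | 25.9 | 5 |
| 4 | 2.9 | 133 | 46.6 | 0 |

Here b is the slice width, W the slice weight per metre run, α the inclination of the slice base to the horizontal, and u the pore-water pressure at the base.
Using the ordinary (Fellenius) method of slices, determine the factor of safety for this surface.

FS = 1.19

Ordinary method of slices: FS = Σ[c'·Δl_i + (W_i cosα_i − u_i·Δl_i)·tanφ'] / Σ W_i sinα_i, with Δl_i = b_i / cosα_i.
Slice 1: Δl = 1.6/cos4.0° = 1.604 m; N'_1 = 22·cos4.0° − 7·1.604 = 10.7; c'Δl = 16.68; W sinα = 1.5
Slice 2: Δl = 1.2/cos15.3° = 1.244 m; N'_2 = 40·cos15.3° − 3·1.244 = 34.9; c'Δl = 12.94; W sinα = 10.6
Slice 3: Δl = 1.3/cos25.9° = 1.445 m; N'_3 = 60·cos25.9° − 5·1.445 = 46.7; c'Δl = 15.03; W sinα = 26.2
Slice 4: Δl = 2.9/cos46.6° = 4.221 m; N'_4 = 133·cos46.6° − 0·4.221 = 91.4; c'Δl = 43.90; W sinα = 96.6
Σc'Δl = 88.5 kN/m; ΣN' = 183.7 kN/m; ΣW sinα = 134.9 kN/m
Resisting = 88.5 + 183.7·tan21.3° = 88.5 + 71.6 = 160.2 kN/m
FS = 160.2 / 134.9 = 1.187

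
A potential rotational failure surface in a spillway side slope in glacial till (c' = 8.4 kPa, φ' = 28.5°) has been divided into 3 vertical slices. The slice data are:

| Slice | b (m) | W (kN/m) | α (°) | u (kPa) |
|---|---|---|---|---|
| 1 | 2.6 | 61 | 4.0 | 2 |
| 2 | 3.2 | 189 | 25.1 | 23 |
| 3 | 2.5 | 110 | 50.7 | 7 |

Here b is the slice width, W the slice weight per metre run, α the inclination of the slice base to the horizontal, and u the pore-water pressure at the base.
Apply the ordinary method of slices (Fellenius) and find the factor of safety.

Ordinary method of slices: FS = Σ[c'·Δl_i + (W_i cosα_i − u_i·Δl_i)·tanφ'] / Σ W_i sinα_i, with Δl_i = b_i / cosα_i.
Slice 1: Δl = 2.6/cos4.0° = 2.606 m; N'_1 = 61·cos4.0° − 2·2.606 = 55.6; c'Δl = 21.89; W sinα = 4.3
Slice 2: Δl = 3.2/cos25.1° = 3.534 m; N'_2 = 189·cos25.1° − 23·3.534 = 89.9; c'Δl = 29.68; W sinα = 80.2
Slice 3: Δl = 2.5/cos50.7° = 3.947 m; N'_3 = 110·cos50.7° − 7·3.947 = 42.0; c'Δl = 33.16; W sinα = 85.1
Σc'Δl = 84.7 kN/m; ΣN' = 187.6 kN/m; ΣW sinα = 169.6 kN/m
Resisting = 84.7 + 187.6·tan28.5° = 84.7 + 101.8 = 186.6 kN/m
FS = 186.6 / 169.6 = 1.100

FS = 1.10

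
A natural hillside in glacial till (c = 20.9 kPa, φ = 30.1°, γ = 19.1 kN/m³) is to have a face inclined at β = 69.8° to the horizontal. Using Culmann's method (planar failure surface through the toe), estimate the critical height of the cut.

Culmann's analysis gives the critical failure plane at α_cr = (β + φ)/2 = (69.8 + 30.1)/2 = 50.0°, and the critical height
H_c = (4c/γ) · sinβ cosφ / [1 − cos(β − φ)]
    = (4·20.9/19.1) · sin69.8°·cos30.1° / [1 − cos(39.7°)]
    = 4.377 · 0.9385·0.8652 / [1 − 0.7694]
    = 4.377 · 0.8119 / 0.2306
    = 15.41 m

H_c = 15.41 m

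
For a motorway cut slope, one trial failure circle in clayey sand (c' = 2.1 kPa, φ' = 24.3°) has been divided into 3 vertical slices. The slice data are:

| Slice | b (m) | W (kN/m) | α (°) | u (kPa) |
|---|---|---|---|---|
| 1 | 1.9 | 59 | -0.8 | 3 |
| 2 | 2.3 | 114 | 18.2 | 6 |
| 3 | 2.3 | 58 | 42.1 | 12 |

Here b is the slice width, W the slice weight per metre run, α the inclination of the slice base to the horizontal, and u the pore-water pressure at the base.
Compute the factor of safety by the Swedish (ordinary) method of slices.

Ordinary method of slices: FS = Σ[c'·Δl_i + (W_i cosα_i − u_i·Δl_i)·tanφ'] / Σ W_i sinα_i, with Δl_i = b_i / cosα_i.
Slice 1: Δl = 1.9/cos(-0.8°) = 1.900 m; N'_1 = 59·cos(-0.8°) − 3·1.900 = 53.3; c'Δl = 3.99; W sinα = -0.8
Slice 2: Δl = 2.3/cos18.2° = 2.421 m; N'_2 = 114·cos18.2° − 6·2.421 = 93.8; c'Δl = 5.08; W sinα = 35.6
Slice 3: Δl = 2.3/cos42.1° = 3.100 m; N'_3 = 58·cos42.1° − 12·3.100 = 5.8; c'Δl = 6.51; W sinα = 38.9
Σc'Δl = 15.6 kN/m; ΣN' = 152.9 kN/m; ΣW sinα = 73.7 kN/m
Resisting = 15.6 + 152.9·tan24.3° = 15.6 + 69.0 = 84.6 kN/m
FS = 84.6 / 73.7 = 1.149

FS = 1.15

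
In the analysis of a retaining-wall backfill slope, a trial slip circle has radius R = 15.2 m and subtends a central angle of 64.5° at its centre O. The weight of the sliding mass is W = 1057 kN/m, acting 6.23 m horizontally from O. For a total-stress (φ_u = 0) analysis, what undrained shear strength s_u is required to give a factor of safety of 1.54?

s_u = 39.0 kPa

FS = s_u·L_a·R / (W·d), so s_u = FS·W·d / (L_a·R).
Arc length L_a = R·θ = 15.2·(64.5°·π/180) = 15.2·1.1257 = 17.11 m
s_u = 1.54·1057·6.23 / (17.11·15.2) = 10141.1 / 260.09 = 38.99 kPa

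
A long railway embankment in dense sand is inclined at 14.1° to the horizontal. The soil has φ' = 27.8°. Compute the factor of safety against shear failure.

For a dry cohesionless infinite slope the factor of safety is FS = tanφ' / tanβ.
FS = tan27.8° / tan14.1° = 0.5272 / 0.2512 = 2.099

FS = 2.10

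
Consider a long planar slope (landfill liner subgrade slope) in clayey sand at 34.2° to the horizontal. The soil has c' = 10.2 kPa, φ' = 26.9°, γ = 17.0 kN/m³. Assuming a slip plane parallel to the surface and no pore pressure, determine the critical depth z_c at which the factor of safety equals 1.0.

z_c = 5.09 m

Setting FS = 1.00 in FS = [c' + γz cos²β tanφ'] / [γz sinβ cosβ] and solving for z:
z = c' / [γ cosβ (FS·sinβ − cosβ·tanφ')]
  = 10.2 / [17.0·cos34.2°·(1.00·sin34.2° − cos34.2°·tan26.9°)]
  = 10.2 / [17.0·0.8271·(1.00·0.5621 − 0.8271·0.5073)]
  = 10.2 / 2.0033 = 5.091 m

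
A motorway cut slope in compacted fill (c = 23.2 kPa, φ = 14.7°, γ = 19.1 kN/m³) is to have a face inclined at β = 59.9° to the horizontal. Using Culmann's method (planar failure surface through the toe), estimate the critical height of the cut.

Culmann's analysis gives the critical failure plane at α_cr = (β + φ)/2 = (59.9 + 14.7)/2 = 37.3°, and the critical height
H_c = (4c/γ) · sinβ cosφ / [1 − cos(β − φ)]
    = (4·23.2/19.1) · sin59.9°·cos14.7° / [1 − cos(45.2°)]
    = 4.859 · 0.8652·0.9673 / [1 − 0.7046]
    = 4.859 · 0.8368 / 0.2954
    = 13.77 m

H_c = 13.77 m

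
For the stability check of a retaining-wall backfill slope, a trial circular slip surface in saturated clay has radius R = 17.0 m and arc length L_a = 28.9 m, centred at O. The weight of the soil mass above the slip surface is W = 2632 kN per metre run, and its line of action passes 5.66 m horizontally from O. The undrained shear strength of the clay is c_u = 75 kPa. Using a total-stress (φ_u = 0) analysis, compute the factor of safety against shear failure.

Taking moments about the centre O, the resisting moment is provided by the undrained shear strength acting along the arc:
M_R = c_u·L_a·R = 75·28.90·17.0 = 36847.5 kN·m/m
M_D = W·d = 2632·5.66 = 14897.1 kN·m/m
FS = M_R / M_D = 36847.5 / 14897.1 = 2.473

FS = 2.47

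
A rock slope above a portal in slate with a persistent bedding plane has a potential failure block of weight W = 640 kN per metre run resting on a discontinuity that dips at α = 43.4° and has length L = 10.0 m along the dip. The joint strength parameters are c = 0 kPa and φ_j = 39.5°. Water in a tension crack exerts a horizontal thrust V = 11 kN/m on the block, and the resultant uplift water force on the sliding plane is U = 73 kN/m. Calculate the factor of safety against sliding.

FS = 0.71

Resolving the block weight along and normal to the plane and applying the Mohr–Coulomb strength on the joint:
N' = W cosα − U − V sinα = 640·cos43.4° − 73 − 11·sin43.4° = 384.4 kN/m
Driving force T = W sinα + V cosα = 640·sin43.4° + 11·cos43.4° = 447.7 kN/m
Resisting force R = c·L + N'·tanφ_j = 0·10.0 + 384.4·tan39.5° = 0.0 + 316.9 = 316.9 kN/m
FS = R / T = 316.9 / 447.7 = 0.708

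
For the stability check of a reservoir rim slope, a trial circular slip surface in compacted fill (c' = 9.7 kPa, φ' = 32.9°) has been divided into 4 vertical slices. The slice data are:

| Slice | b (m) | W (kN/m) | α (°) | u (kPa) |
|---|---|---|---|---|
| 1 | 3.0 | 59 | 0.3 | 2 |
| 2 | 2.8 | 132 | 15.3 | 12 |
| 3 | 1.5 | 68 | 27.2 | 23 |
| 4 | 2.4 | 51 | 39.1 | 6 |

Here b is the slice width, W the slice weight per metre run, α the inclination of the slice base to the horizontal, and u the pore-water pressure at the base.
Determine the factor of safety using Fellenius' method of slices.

Ordinary method of slices: FS = Σ[c'·Δl_i + (W_i cosα_i − u_i·Δl_i)·tanφ'] / Σ W_i sinα_i, with Δl_i = b_i / cosα_i.
Slice 1: Δl = 3.0/cos0.3° = 3.000 m; N'_1 = 59·cos0.3° − 2·3.000 = 53.0; c'Δl = 29.10; W sinα = 0.3
Slice 2: Δl = 2.8/cos15.3° = 2.903 m; N'_2 = 132·cos15.3° − 12·2.903 = 92.5; c'Δl = 28.16; W sinα = 34.8
Slice 3: Δl = 1.5/cos27.2° = 1.686 m; N'_3 = 68·cos27.2° − 23·1.686 = 21.7; c'Δl = 16.36; W sinα = 31.1
Slice 4: Δl = 2.4/cos39.1° = 3.093 m; N'_4 = 51·cos39.1° − 6·3.093 = 21.0; c'Δl = 30.00; W sinα = 32.2
Σc'Δl = 103.6 kN/m; ΣN' = 188.2 kN/m; ΣW sinα = 98.4 kN/m
Resisting = 103.6 + 188.2·tan32.9° = 103.6 + 121.8 = 225.4 kN/m
FS = 225.4 / 98.4 = 2.291

FS = 2.29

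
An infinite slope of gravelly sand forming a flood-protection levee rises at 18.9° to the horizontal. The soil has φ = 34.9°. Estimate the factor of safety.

For a dry cohesionless infinite slope the factor of safety is FS = tanφ / tanβ.
FS = tan34.9° / tan18.9° = 0.6976 / 0.3424 = 2.038

FS = 2.04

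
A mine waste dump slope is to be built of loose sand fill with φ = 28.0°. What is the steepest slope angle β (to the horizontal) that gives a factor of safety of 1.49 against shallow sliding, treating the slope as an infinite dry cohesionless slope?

For an infinite dry cohesionless slope FS = tanφ/tanβ, so tanβ = tanφ / FS.
tanβ = tan28.0° / 1.49 = 0.5317 / 1.49 = 0.3569
β = arctan(0.3569) = 19.64°

β = 19.6°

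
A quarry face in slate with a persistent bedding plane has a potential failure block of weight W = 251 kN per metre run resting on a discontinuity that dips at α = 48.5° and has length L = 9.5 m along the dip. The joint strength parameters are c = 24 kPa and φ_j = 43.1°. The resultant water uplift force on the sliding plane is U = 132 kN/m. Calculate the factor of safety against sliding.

FS = 1.38

Resolving the block weight along and normal to the plane and applying the Mohr–Coulomb strength on the joint:
N' = W cosα − U = 251·cos48.5° − 132 = 34.3 kN/m
Driving force T = W sinα = 251·sin48.5° = 188.0 kN/m
Resisting force R = c·L + N'·tanφ_j = 24·9.5 + 34.3·tan43.1° = 228.0 + 32.1 = 260.1 kN/m
FS = R / T = 260.1 / 188.0 = 1.384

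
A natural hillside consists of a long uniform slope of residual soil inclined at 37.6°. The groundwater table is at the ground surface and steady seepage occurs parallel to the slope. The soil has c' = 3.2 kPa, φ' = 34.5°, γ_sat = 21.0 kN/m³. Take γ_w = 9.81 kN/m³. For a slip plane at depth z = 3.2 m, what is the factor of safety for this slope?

With seepage parallel to the slope and the water table at the surface, the effective normal stress on the slip plane uses the buoyant unit weight γ' = γ_sat − γ_w while the driving shear stress uses γ_sat:
FS = [c' + γ' z cos²β tanφ'] / [γ_sat z sinβ cosβ]
γ' = 21.0 − 9.81 = 11.19 kN/m³
Numerator = 3.2 + 11.19·3.2·cos²37.6°·tan34.5° = 3.2 + 11.19·3.2·0.6277·0.6873 = 18.648 kPa
Denominator = 21.0·3.2·sin37.6°·cos37.6° = 21.0·3.2·0.6101·0.7923 = 32.485 kPa
FS = 18.648 / 32.485 = 0.574

FS = 0.57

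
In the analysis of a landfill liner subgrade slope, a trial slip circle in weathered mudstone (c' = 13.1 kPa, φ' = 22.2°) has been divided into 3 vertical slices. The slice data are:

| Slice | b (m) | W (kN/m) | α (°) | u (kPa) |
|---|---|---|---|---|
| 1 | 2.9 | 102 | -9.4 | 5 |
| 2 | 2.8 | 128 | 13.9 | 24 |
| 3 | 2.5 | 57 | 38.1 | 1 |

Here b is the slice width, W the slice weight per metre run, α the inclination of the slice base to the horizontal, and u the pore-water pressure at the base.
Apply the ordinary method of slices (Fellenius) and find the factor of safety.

Ordinary method of slices: FS = Σ[c'·Δl_i + (W_i cosα_i − u_i·Δl_i)·tanφ'] / Σ W_i sinα_i, with Δl_i = b_i / cosα_i.
Slice 1: Δl = 2.9/cos(-9.4°) = 2.939 m; N'_1 = 102·cos(-9.4°) − 5·2.939 = 85.9; c'Δl = 38.51; W sinα = -16.7
Slice 2: Δl = 2.8/cos13.9° = 2.884 m; N'_2 = 128·cos13.9° − 24·2.884 = 55.0; c'Δl = 37.79; W sinα = 30.7
Slice 3: Δl = 2.5/cos38.1° = 3.177 m; N'_3 = 57·cos38.1° − 1·3.177 = 41.7; c'Δl = 41.62; W sinα = 35.2
Σc'Δl = 117.9 kN/m; ΣN' = 182.6 kN/m; ΣW sinα = 49.3 kN/m
Resisting = 117.9 + 182.6·tan22.2° = 117.9 + 74.5 = 192.4 kN/m
FS = 192.4 / 49.3 = 3.907

FS = 3.91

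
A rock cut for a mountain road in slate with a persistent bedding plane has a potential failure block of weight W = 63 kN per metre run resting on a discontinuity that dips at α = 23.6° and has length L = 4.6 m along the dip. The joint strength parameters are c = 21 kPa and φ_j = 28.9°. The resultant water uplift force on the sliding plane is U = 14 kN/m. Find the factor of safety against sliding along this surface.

Resolving the block weight along and normal to the plane and applying the Mohr–Coulomb strength on the joint:
N' = W cosα − U = 63·cos23.6° − 14 = 43.7 kN/m
Driving force T = W sinα = 63·sin23.6° = 25.2 kN/m
Resisting force R = c·L + N'·tanφ_j = 21·4.6 + 43.7·tan28.9° = 96.6 + 24.1 = 120.7 kN/m
FS = R / T = 120.7 / 25.2 = 4.787

FS = 4.79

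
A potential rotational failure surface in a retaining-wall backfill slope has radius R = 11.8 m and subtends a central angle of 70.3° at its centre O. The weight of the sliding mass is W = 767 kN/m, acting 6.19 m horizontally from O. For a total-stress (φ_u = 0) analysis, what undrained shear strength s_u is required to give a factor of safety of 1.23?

s_u = 34.2 kPa

FS = s_u·L_a·R / (W·d), so s_u = FS·W·d / (L_a·R).
Arc length L_a = R·θ = 11.8·(70.3°·π/180) = 11.8·1.2270 = 14.48 m
s_u = 1.23·767·6.19 / (14.48·11.8) = 5839.7 / 170.84 = 34.18 kPa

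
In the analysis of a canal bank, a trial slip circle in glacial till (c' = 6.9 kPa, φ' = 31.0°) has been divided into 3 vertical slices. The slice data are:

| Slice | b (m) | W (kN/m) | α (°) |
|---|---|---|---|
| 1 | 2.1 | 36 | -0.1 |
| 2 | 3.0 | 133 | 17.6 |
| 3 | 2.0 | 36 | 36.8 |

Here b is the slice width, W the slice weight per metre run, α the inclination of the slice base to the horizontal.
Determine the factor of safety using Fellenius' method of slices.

Ordinary method of slices: FS = Σ[c'·Δl_i + (W_i cosα_i)·tanφ'] / Σ W_i sinα_i, with Δl_i = b_i / cosα_i.
Slice 1: Δl = 2.1/cos(-0.1°) = 2.100 m; N'_1 = 36·cos(-0.1°) = 36.0; c'Δl = 14.49; W sinα = -0.1
Slice 2: Δl = 3.0/cos17.6° = 3.147 m; N'_2 = 133·cos17.6° = 126.8; c'Δl = 21.72; W sinα = 40.2
Slice 3: Δl = 2.0/cos36.8° = 2.498 m; N'_3 = 36·cos36.8° = 28.8; c'Δl = 17.23; W sinα = 21.6
Σc'Δl = 53.4 kN/m; ΣN' = 191.6 kN/m; ΣW sinα = 61.7 kN/m
Resisting = 53.4 + 191.6·tan31.0° = 53.4 + 115.1 = 168.6 kN/m
FS = 168.6 / 61.7 = 2.731

FS = 2.73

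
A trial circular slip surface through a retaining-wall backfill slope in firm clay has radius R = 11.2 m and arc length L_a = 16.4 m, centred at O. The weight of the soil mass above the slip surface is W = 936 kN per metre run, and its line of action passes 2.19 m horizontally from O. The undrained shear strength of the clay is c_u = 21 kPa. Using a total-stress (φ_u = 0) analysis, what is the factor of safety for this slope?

Taking moments about the centre O, the resisting moment is provided by the undrained shear strength acting along the arc:
M_R = c_u·L_a·R = 21·16.40·11.2 = 3857.3 kN·m/m
M_D = W·d = 936·2.19 = 2049.8 kN·m/m
FS = M_R / M_D = 3857.3 / 2049.8 = 1.882

FS = 1.88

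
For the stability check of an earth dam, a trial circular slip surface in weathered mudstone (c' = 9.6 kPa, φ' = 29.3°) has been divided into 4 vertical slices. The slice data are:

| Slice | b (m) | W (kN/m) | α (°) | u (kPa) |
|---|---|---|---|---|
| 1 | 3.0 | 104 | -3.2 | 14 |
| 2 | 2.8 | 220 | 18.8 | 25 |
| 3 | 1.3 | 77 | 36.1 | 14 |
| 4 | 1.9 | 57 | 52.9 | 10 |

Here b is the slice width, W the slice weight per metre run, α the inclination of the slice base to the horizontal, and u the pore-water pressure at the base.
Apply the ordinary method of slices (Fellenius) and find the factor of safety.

Ordinary method of slices: FS = Σ[c'·Δl_i + (W_i cosα_i − u_i·Δl_i)·tanφ'] / Σ W_i sinα_i, with Δl_i = b_i / cosα_i.
Slice 1: Δl = 3.0/cos(-3.2°) = 3.005 m; N'_1 = 104·cos(-3.2°) − 14·3.005 = 61.8; c'Δl = 28.84; W sinα = -5.8
Slice 2: Δl = 2.8/cos18.8° = 2.958 m; N'_2 = 220·cos18.8° − 25·2.958 = 134.3; c'Δl = 28.39; W sinα = 70.9
Slice 3: Δl = 1.3/cos36.1° = 1.609 m; N'_3 = 77·cos36.1° − 14·1.609 = 39.7; c'Δl = 15.45; W sinα = 45.4
Slice 4: Δl = 1.9/cos52.9° = 3.150 m; N'_4 = 57·cos52.9° − 10·3.150 = 2.9; c'Δl = 30.24; W sinα = 45.5
Σc'Δl = 102.9 kN/m; ΣN' = 238.7 kN/m; ΣW sinα = 155.9 kN/m
Resisting = 102.9 + 238.7·tan29.3° = 102.9 + 133.9 = 236.9 kN/m
FS = 236.9 / 155.9 = 1.519

FS = 1.52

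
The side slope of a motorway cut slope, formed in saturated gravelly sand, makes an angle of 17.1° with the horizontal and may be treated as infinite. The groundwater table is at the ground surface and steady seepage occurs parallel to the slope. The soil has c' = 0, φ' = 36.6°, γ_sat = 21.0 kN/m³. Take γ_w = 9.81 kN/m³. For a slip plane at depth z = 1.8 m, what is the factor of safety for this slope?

With seepage parallel to the slope and the water table at the surface, the effective normal stress on the slip plane uses the buoyant unit weight γ' = γ_sat − γ_w while the driving shear stress uses γ_sat:
FS = [c' + γ' z cos²β tanφ'] / [γ_sat z sinβ cosβ]
(For c' = 0 this reduces to FS = (γ'/γ_sat)·tanφ'/tanβ.)
γ' = 21.0 − 9.81 = 11.19 kN/m³
Numerator = 0.0 + 11.19·1.8·cos²17.1°·tan36.6° = 0.0 + 11.19·1.8·0.9135·0.7427 = 13.665 kPa
Denominator = 21.0·1.8·sin17.1°·cos17.1° = 21.0·1.8·0.2940·0.9558 = 10.623 kPa
FS = 13.665 / 10.623 = 1.286

FS = 1.29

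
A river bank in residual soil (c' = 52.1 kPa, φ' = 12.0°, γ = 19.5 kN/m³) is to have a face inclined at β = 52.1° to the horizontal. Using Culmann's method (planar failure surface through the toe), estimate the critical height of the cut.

H_c = 35.09 m

Culmann's analysis gives the critical failure plane at α_cr = (β + φ')/2 = (52.1 + 12.0)/2 = 32.0°, and the critical height
H_c = (4c'/γ) · sinβ cosφ' / [1 − cos(β − φ')]
    = (4·52.1/19.5) · sin52.1°·cos12.0° / [1 − cos(40.1°)]
    = 10.687 · 0.7891·0.9781 / [1 − 0.7649]
    = 10.687 · 0.7718 / 0.2351
    = 35.09 m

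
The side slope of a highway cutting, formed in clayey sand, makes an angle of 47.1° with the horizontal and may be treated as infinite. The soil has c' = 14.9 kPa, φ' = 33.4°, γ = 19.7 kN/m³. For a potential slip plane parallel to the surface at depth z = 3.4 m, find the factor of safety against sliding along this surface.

For an infinite slope with a slip plane parallel to the surface (no pore pressure): FS = [c' + γz cos²β tanφ'] / [γz sinβ cosβ].
γz = 19.7·3.4 = 66.98 kN/m²
Numerator = 14.9 + 66.98·cos²47.1°·tan33.4° = 14.9 + 66.98·0.4634·0.6594 = 35.365 kPa
Denominator = 66.98·sin47.1°·cos47.1° = 66.98·0.7325·0.6807 = 33.400 kPa
FS = 35.365 / 33.400 = 1.059

FS = 1.06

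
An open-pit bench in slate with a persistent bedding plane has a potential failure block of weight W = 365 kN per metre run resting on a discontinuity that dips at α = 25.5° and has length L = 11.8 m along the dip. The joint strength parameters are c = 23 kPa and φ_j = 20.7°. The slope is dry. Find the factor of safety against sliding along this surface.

FS = 2.52

Resolving the block weight along and normal to the plane and applying the Mohr–Coulomb strength on the joint:
N' = W cosα = 365·cos25.5° = 329.4 kN/m
Driving force T = W sinα = 365·sin25.5° = 157.1 kN/m
Resisting force R = c·L + N'·tanφ_j = 23·11.8 + 329.4·tan20.7° = 271.4 + 124.5 = 395.9 kN/m
FS = R / T = 395.9 / 157.1 = 2.519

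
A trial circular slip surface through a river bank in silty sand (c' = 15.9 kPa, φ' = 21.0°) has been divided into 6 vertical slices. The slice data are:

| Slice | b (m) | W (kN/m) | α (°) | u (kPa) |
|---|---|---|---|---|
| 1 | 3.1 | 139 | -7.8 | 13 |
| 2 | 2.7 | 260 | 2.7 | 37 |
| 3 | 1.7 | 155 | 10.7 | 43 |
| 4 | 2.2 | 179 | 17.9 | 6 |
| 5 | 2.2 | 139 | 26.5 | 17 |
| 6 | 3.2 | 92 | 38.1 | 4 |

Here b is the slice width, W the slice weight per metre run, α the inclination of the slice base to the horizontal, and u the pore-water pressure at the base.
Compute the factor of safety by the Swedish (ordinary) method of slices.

Ordinary method of slices: FS = Σ[c'·Δl_i + (W_i cosα_i − u_i·Δl_i)·tanφ'] / Σ W_i sinα_i, with Δl_i = b_i / cosα_i.
Slice 1: Δl = 3.1/cos(-7.8°) = 3.129 m; N'_1 = 139·cos(-7.8°) − 13·3.129 = 97.0; c'Δl = 49.75; W sinα = -18.9
Slice 2: Δl = 2.7/cos2.7° = 2.703 m; N'_2 = 260·cos2.7° − 37·2.703 = 159.7; c'Δl = 42.98; W sinα = 12.2
Slice 3: Δl = 1.7/cos10.7° = 1.730 m; N'_3 = 155·cos10.7° − 43·1.730 = 77.9; c'Δl = 27.51; W sinα = 28.8
Slice 4: Δl = 2.2/cos17.9° = 2.312 m; N'_4 = 179·cos17.9° − 6·2.312 = 156.5; c'Δl = 36.76; W sinα = 55.0
Slice 5: Δl = 2.2/cos26.5° = 2.458 m; N'_5 = 139·cos26.5° − 17·2.458 = 82.6; c'Δl = 39.09; W sinα = 62.0
Slice 6: Δl = 3.2/cos38.1° = 4.066 m; N'_6 = 92·cos38.1° − 4·4.066 = 56.1; c'Δl = 64.66; W sinα = 56.8
Σc'Δl = 260.7 kN/m; ΣN' = 629.9 kN/m; ΣW sinα = 196.0 kN/m
Resisting = 260.7 + 629.9·tan21.0° = 260.7 + 241.8 = 502.5 kN/m
FS = 502.5 / 196.0 = 2.564

FS = 2.56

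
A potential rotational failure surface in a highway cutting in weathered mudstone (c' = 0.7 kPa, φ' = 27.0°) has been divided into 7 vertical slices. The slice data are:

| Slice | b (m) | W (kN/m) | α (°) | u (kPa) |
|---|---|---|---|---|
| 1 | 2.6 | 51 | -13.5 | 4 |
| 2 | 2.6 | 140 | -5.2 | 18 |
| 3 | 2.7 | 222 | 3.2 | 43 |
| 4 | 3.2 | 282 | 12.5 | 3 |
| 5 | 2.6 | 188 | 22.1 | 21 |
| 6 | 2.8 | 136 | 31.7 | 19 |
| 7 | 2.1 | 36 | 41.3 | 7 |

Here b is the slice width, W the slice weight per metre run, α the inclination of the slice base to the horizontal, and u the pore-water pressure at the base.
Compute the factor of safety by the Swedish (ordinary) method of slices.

FS = 1.67

Ordinary method of slices: FS = Σ[c'·Δl_i + (W_i cosα_i − u_i·Δl_i)·tanφ'] / Σ W_i sinα_i, with Δl_i = b_i / cosα_i.
Slice 1: Δl = 2.6/cos(-13.5°) = 2.674 m; N'_1 = 51·cos(-13.5°) − 4·2.674 = 38.9; c'Δl = 1.87; W sinα = -11.9
Slice 2: Δl = 2.6/cos(-5.2°) = 2.611 m; N'_2 = 140·cos(-5.2°) − 18·2.611 = 92.4; c'Δl = 1.83; W sinα = -12.7
Slice 3: Δl = 2.7/cos3.2° = 2.704 m; N'_3 = 222·cos3.2° − 43·2.704 = 105.4; c'Δl = 1.89; W sinα = 12.4
Slice 4: Δl = 3.2/cos12.5° = 3.278 m; N'_4 = 282·cos12.5° − 3·3.278 = 265.5; c'Δl = 2.29; W sinα = 61.0
Slice 5: Δl = 2.6/cos22.1° = 2.806 m; N'_5 = 188·cos22.1° − 21·2.806 = 115.3; c'Δl = 1.96; W sinα = 70.7
Slice 6: Δl = 2.8/cos31.7° = 3.291 m; N'_6 = 136·cos31.7° − 19·3.291 = 53.2; c'Δl = 2.30; W sinα = 71.5
Slice 7: Δl = 2.1/cos41.3° = 2.795 m; N'_7 = 36·cos41.3° − 7·2.795 = 7.5; c'Δl = 1.96; W sinα = 23.8
Σc'Δl = 14.1 kN/m; ΣN' = 678.1 kN/m; ΣW sinα = 214.8 kN/m
Resisting = 14.1 + 678.1·tan27.0° = 14.1 + 345.5 = 359.6 kN/m
FS = 359.6 / 214.8 = 1.674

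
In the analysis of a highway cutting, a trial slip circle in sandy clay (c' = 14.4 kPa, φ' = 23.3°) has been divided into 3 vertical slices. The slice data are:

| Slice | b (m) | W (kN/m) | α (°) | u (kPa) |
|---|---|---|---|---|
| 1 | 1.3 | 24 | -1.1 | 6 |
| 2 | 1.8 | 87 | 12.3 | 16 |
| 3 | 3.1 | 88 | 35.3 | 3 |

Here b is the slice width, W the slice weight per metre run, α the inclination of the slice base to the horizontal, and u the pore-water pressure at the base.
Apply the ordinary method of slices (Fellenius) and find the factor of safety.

FS = 2.28

Ordinary method of slices: FS = Σ[c'·Δl_i + (W_i cosα_i − u_i·Δl_i)·tanφ'] / Σ W_i sinα_i, with Δl_i = b_i / cosα_i.
Slice 1: Δl = 1.3/cos(-1.1°) = 1.300 m; N'_1 = 24·cos(-1.1°) − 6·1.300 = 16.2; c'Δl = 18.72; W sinα = -0.5
Slice 2: Δl = 1.8/cos12.3° = 1.842 m; N'_2 = 87·cos12.3° − 16·1.842 = 55.5; c'Δl = 26.53; W sinα = 18.5
Slice 3: Δl = 3.1/cos35.3° = 3.798 m; N'_3 = 88·cos35.3° − 3·3.798 = 60.4; c'Δl = 54.70; W sinα = 50.9
Σc'Δl = 99.9 kN/m; ΣN' = 132.1 kN/m; ΣW sinα = 68.9 kN/m
Resisting = 99.9 + 132.1·tan23.3° = 99.9 + 56.9 = 156.9 kN/m
FS = 156.9 / 68.9 = 2.276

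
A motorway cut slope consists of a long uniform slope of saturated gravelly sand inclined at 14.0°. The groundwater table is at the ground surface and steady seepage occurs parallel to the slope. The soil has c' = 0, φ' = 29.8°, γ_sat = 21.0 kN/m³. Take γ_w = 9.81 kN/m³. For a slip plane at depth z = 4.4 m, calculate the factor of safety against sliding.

FS = 1.22

With seepage parallel to the slope and the water table at the surface, the effective normal stress on the slip plane uses the buoyant unit weight γ' = γ_sat − γ_w while the driving shear stress uses γ_sat:
FS = [c' + γ' z cos²β tanφ'] / [γ_sat z sinβ cosβ]
(For c' = 0 this reduces to FS = (γ'/γ_sat)·tanφ'/tanβ.)
γ' = 21.0 − 9.81 = 11.19 kN/m³
Numerator = 0.0 + 11.19·4.4·cos²14.0°·tan29.8° = 0.0 + 11.19·4.4·0.9415·0.5727 = 26.547 kPa
Denominator = 21.0·4.4·sin14.0°·cos14.0° = 21.0·4.4·0.2419·0.9703 = 21.690 kPa
FS = 26.547 / 21.690 = 1.224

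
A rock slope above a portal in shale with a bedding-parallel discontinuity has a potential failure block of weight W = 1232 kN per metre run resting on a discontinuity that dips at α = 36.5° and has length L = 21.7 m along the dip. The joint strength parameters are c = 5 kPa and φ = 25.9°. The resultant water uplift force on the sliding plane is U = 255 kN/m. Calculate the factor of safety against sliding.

Resolving the block weight along and normal to the plane and applying the Mohr–Coulomb strength on the joint:
N' = W cosα − U = 1232·cos36.5° − 255 = 735.4 kN/m
Driving force T = W sinα = 1232·sin36.5° = 732.8 kN/m
Resisting force R = c·L + N'·tanφ = 5·21.7 + 735.4·tan25.9° = 108.5 + 357.1 = 465.6 kN/m
FS = R / T = 465.6 / 732.8 = 0.635

FS = 0.64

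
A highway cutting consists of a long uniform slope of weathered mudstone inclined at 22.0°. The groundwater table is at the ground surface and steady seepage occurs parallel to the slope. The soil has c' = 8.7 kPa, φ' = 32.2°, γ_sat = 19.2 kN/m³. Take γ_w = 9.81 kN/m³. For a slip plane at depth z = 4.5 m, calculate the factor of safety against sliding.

FS = 1.05

With seepage parallel to the slope and the water table at the surface, the effective normal stress on the slip plane uses the buoyant unit weight γ' = γ_sat − γ_w while the driving shear stress uses γ_sat:
FS = [c' + γ' z cos²β tanφ'] / [γ_sat z sinβ cosβ]
γ' = 19.2 − 9.81 = 9.39 kN/m³
Numerator = 8.7 + 9.39·4.5·cos²22.0°·tan32.2° = 8.7 + 9.39·4.5·0.8597·0.6297 = 31.575 kPa
Denominator = 19.2·4.5·sin22.0°·cos22.0° = 19.2·4.5·0.3746·0.9272 = 30.009 kPa
FS = 31.575 / 30.009 = 1.052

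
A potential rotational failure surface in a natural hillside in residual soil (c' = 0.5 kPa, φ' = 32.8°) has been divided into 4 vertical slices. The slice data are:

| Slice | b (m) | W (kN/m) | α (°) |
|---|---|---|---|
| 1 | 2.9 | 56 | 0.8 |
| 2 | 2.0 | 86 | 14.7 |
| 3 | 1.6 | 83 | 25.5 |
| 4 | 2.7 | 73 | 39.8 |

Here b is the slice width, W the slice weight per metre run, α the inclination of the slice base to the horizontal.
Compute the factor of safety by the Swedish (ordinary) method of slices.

Ordinary method of slices: FS = Σ[c'·Δl_i + (W_i cosα_i)·tanφ'] / Σ W_i sinα_i, with Δl_i = b_i / cosα_i.
Slice 1: Δl = 2.9/cos0.8° = 2.900 m; N'_1 = 56·cos0.8° = 56.0; c'Δl = 1.45; W sinα = 0.8
Slice 2: Δl = 2.0/cos14.7° = 2.068 m; N'_2 = 86·cos14.7° = 83.2; c'Δl = 1.03; W sinα = 21.8
Slice 3: Δl = 1.6/cos25.5° = 1.773 m; N'_3 = 83·cos25.5° = 74.9; c'Δl = 0.89; W sinα = 35.7
Slice 4: Δl = 2.7/cos39.8° = 3.514 m; N'_4 = 73·cos39.8° = 56.1; c'Δl = 1.76; W sinα = 46.7
Σc'Δl = 5.1 kN/m; ΣN' = 270.2 kN/m; ΣW sinα = 105.1 kN/m
Resisting = 5.1 + 270.2·tan32.8° = 5.1 + 174.1 = 179.2 kN/m
FS = 179.2 / 105.1 = 1.706

FS = 1.71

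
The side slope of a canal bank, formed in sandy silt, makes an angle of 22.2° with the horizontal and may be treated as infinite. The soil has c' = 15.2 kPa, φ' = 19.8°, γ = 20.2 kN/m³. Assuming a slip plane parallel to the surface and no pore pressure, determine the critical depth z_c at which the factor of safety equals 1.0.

Setting FS = 1.00 in FS = [c' + γz cos²β tanφ'] / [γz sinβ cosβ] and solving for z:
z = c' / [γ cosβ (FS·sinβ − cosβ·tanφ')]
  = 15.2 / [20.2·cos22.2°·(1.00·sin22.2° − cos22.2°·tan19.8°)]
  = 15.2 / [20.2·0.9259·(1.00·0.3778 − 0.9259·0.3600)]
  = 15.2 / 0.8324 = 18.261 m

z_c = 18.26 m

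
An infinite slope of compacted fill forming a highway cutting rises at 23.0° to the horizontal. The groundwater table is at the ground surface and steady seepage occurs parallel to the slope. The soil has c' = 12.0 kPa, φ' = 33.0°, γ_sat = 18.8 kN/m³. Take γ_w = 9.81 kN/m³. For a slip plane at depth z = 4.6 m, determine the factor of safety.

FS = 1.12

With seepage parallel to the slope and the water table at the surface, the effective normal stress on the slip plane uses the buoyant unit weight γ' = γ_sat − γ_w while the driving shear stress uses γ_sat:
FS = [c' + γ' z cos²β tanφ'] / [γ_sat z sinβ cosβ]
γ' = 18.8 − 9.81 = 8.99 kN/m³
Numerator = 12.0 + 8.99·4.6·cos²23.0°·tan33.0° = 12.0 + 8.99·4.6·0.8473·0.6494 = 34.756 kPa
Denominator = 18.8·4.6·sin23.0°·cos23.0° = 18.8·4.6·0.3907·0.9205 = 31.104 kPa
FS = 34.756 / 31.104 = 1.117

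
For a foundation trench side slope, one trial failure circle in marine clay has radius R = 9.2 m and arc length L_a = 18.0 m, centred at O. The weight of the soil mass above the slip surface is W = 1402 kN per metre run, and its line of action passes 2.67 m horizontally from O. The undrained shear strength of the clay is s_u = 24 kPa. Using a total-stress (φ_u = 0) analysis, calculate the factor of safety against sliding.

Taking moments about the centre O, the resisting moment is provided by the undrained shear strength acting along the arc:
M_R = s_u·L_a·R = 24·18.00·9.2 = 3974.4 kN·m/m
M_D = W·d = 1402·2.67 = 3743.3 kN·m/m
FS = M_R / M_D = 3974.4 / 3743.3 = 1.062

FS = 1.06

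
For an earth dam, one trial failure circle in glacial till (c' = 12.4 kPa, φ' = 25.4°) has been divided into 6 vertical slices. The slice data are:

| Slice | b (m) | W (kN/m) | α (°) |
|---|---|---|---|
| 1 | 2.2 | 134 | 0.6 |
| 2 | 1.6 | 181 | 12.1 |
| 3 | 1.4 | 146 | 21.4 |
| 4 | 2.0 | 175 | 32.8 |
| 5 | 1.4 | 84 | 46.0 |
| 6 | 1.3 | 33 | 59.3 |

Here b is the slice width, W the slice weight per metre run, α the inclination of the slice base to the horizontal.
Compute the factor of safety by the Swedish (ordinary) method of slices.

Ordinary method of slices: FS = Σ[c'·Δl_i + (W_i cosα_i)·tanφ'] / Σ W_i sinα_i, with Δl_i = b_i / cosα_i.
Slice 1: Δl = 2.2/cos0.6° = 2.200 m; N'_1 = 134·cos0.6° = 134.0; c'Δl = 27.28; W sinα = 1.4
Slice 2: Δl = 1.6/cos12.1° = 1.636 m; N'_2 = 181·cos12.1° = 177.0; c'Δl = 20.29; W sinα = 37.9
Slice 3: Δl = 1.4/cos21.4° = 1.504 m; N'_3 = 146·cos21.4° = 135.9; c'Δl = 18.65; W sinα = 53.3
Slice 4: Δl = 2.0/cos32.8° = 2.379 m; N'_4 = 175·cos32.8° = 147.1; c'Δl = 29.50; W sinα = 94.8
Slice 5: Δl = 1.4/cos46.0° = 2.015 m; N'_5 = 84·cos46.0° = 58.4; c'Δl = 24.99; W sinα = 60.4
Slice 6: Δl = 1.3/cos59.3° = 2.546 m; N'_6 = 33·cos59.3° = 16.8; c'Δl = 31.57; W sinα = 28.4
Σc'Δl = 152.3 kN/m; ΣN' = 669.2 kN/m; ΣW sinα = 276.2 kN/m
Resisting = 152.3 + 669.2·tan25.4° = 152.3 + 317.8 = 470.0 kN/m
FS = 470.0 / 276.2 = 1.702

FS = 1.70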